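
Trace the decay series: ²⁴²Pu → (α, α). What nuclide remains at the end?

Start: (A, Z) = (242, 94).
After α: (238, 92).
After α: (234, 90).
Z = 90 is thorium.

Th-234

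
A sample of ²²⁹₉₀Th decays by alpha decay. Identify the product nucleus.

Alpha decay: mass number changes by -4, atomic number by -2.
A: 229 − 4 = 225; Z: 90 − 2 = 88.
Z = 88 is radium, so the daughter is ²²⁵₈₈Ra.

Ra-225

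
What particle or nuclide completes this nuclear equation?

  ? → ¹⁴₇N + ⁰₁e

O-14

Conserve mass number: A = 14 + 0, so A = 14.
Conserve atomic number: Z = 7 + 1, so Z = 8.
Z = 8 is oxygen, so the species is ¹⁴₈O.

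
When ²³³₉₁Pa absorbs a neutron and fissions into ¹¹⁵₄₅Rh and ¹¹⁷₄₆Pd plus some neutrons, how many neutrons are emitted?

2

Conserve mass number: 234 = 115 + 117 + k, so k = 234 − 232 = 2.
Check atomic number: 91 = 45 + 46 + 0 = 91. ✓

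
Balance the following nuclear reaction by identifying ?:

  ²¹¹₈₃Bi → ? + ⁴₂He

Tl-207

Conserve mass number: 211 = A + 4, so A = 207.
Conserve atomic number: 83 = Z + 2, so Z = 81.
Z = 81 is thallium, so the species is ²⁰⁷₈₁Tl.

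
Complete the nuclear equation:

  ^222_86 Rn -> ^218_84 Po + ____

alpha particle

Conserve mass number: 222 = 218 + A, so A = 4.
Conserve atomic number: 86 = 84 + Z, so Z = 2.
A = 4 and Z = 2 is ^4_2 He — an alpha particle.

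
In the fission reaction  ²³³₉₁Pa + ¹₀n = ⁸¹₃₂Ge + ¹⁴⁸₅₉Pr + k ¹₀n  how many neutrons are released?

Conserve mass number: 234 = 81 + 148 + k, so k = 234 − 229 = 5.
Check atomic number: 91 = 32 + 59 + 0 = 91. ✓

5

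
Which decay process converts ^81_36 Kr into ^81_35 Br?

beta-plus decay or electron capture

ΔA = 81 − 81 = 0; ΔZ = 35 − 36 = -1.
A is unchanged and Z drops by 1 — a proton has become a neutron (β⁺ emission or electron capture).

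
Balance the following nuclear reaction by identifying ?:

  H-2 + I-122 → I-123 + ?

Conserve mass number: 2 + 122 = 123 + A, so A = 1.
Conserve atomic number: 1 + 53 = 53 + Z, so Z = 1.
A = 1 and Z = 1 is H-1 — a proton.

proton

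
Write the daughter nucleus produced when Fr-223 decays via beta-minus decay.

Beta-minus decay: mass number changes by +0, atomic number by +1.
A: 223 = 223; Z: 87 + 1 = 88.
Z = 88 is radium, so the daughter is Ra-223.

Ra-223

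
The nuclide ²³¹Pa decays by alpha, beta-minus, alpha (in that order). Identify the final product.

Start: (A, Z) = (231, 91).
After α: (227, 89).
After β⁻: (227, 90).
After α: (223, 88).
Z = 88 is radium.

Ra-223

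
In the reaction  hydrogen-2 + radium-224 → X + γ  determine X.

Conserve mass number: 2 + 224 = A + 0, so A = 226.
Conserve atomic number: 1 + 88 = Z + 0, so Z = 89.
Z = 89 is actinium, so the species is actinium-226.

Ac-226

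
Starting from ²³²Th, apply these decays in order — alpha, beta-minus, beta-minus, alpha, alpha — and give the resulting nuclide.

Rn-220

Start: (A, Z) = (232, 90).
After α: (228, 88).
After β⁻: (228, 89).
After β⁻: (228, 90).
After α: (224, 88).
After α: (220, 86).
Z = 86 is radon.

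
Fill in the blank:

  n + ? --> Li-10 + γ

Conserve mass number: 1 + A = 10 + 0, so A = 9.
Conserve atomic number: 0 + Z = 3 + 0, so Z = 3.
Z = 3 is lithium, so the species is Li-9.

Li-9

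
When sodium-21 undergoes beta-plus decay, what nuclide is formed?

Beta-plus decay: mass number changes by +0, atomic number by -1.
A: 21 = 21; Z: 11 − 1 = 10.
Z = 10 is neon, so the daughter is neon-21.

Ne-21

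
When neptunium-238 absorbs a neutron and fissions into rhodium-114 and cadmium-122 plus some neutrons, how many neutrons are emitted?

3

Conserve mass number: 239 = 114 + 122 + k, so k = 239 − 236 = 3.
Check atomic number: 93 = 45 + 48 + 0 = 93. ✓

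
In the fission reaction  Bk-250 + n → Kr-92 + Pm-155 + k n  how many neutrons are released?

4

Conserve mass number: 251 = 92 + 155 + k, so k = 251 − 247 = 4.
Check atomic number: 97 = 36 + 61 + 0 = 97. ✓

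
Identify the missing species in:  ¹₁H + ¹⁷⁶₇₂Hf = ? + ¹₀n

Ta-176

Conserve mass number: 1 + 176 = A + 1, so A = 176.
Conserve atomic number: 1 + 72 = Z + 0, so Z = 73.
Z = 73 is tantalum, so the species is ¹⁷⁶₇₃Ta.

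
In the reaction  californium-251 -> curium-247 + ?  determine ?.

Conserve mass number: 251 = 247 + A, so A = 4.
Conserve atomic number: 98 = 96 + Z, so Z = 2.
A = 4 and Z = 2 is helium-4 — an alpha particle.

alpha particle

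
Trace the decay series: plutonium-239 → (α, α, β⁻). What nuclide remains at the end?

Start: (A, Z) = (239, 94).
After α: (235, 92).
After α: (231, 90).
After β⁻: (231, 91).
Z = 91 is protactinium.

Pa-231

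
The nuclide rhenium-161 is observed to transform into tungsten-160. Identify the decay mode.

proton emission

ΔA = 160 − 161 = -1; ΔZ = 74 − 75 = -1.
A drops by 1 and Z drops by 1 — a proton was emitted.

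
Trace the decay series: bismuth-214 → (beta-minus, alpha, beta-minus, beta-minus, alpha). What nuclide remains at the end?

Pb-206

Start: (A, Z) = (214, 83).
After β⁻: (214, 84).
After α: (210, 82).
After β⁻: (210, 83).
After β⁻: (210, 84).
After α: (206, 82).
Z = 82 is lead.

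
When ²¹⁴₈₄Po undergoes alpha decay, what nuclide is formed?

Alpha decay: mass number changes by -4, atomic number by -2.
A: 214 − 4 = 210; Z: 84 − 2 = 82.
Z = 82 is lead, so the daughter is ²¹⁰₈₂Pb.

Pb-210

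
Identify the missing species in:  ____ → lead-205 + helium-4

Conserve mass number: A = 205 + 4, so A = 209.
Conserve atomic number: Z = 82 + 2, so Z = 84.
Z = 84 is polonium, so the species is polonium-209.

Po-209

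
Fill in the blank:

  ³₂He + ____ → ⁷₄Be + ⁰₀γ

Conserve mass number: 3 + A = 7 + 0, so A = 4.
Conserve atomic number: 2 + Z = 4 + 0, so Z = 2.
A = 4 and Z = 2 is ⁴₂He — an alpha particle.

alpha particle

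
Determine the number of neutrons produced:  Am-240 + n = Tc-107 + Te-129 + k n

Conserve mass number: 241 = 107 + 129 + k, so k = 241 − 236 = 5.
Check atomic number: 95 = 43 + 52 + 0 = 95. ✓

5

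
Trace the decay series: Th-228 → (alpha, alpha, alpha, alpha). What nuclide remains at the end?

Start: (A, Z) = (228, 90).
After α: (224, 88).
After α: (220, 86).
After α: (216, 84).
After α: (212, 82).
Z = 82 is lead.

Pb-212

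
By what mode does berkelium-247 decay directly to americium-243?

ΔA = 243 − 247 = -4; ΔZ = 95 − 97 = -2.
A drops by 4 and Z drops by 2 — the signature of alpha emission.

alpha decay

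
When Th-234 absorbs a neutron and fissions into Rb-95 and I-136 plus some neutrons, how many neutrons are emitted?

Conserve mass number: 235 = 95 + 136 + k, so k = 235 − 231 = 4.
Check atomic number: 90 = 37 + 53 + 0 = 90. ✓

4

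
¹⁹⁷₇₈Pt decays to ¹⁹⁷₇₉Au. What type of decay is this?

beta-minus decay

ΔA = 197 − 197 = 0; ΔZ = 79 − 78 = +1.
A is unchanged and Z rises by 1 — a neutron has become a proton (β⁻ decay).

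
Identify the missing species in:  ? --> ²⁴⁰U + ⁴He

Conserve mass number: A = 240 + 4, so A = 244.
Conserve atomic number: Z = 92 + 2, so Z = 94.
Z = 94 is plutonium, so the species is ²⁴⁴Pu.

Pu-244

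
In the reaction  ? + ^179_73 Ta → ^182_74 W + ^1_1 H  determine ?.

alpha particle

Conserve mass number: A + 179 = 182 + 1, so A = 4.
Conserve atomic number: Z + 73 = 74 + 1, so Z = 2.
A = 4 and Z = 2 is ^4_2 He — an alpha particle.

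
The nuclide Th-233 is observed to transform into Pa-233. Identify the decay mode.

beta-minus decay

ΔA = 233 − 233 = 0; ΔZ = 91 − 90 = +1.
A is unchanged and Z rises by 1 — a neutron has become a proton (β⁻ decay).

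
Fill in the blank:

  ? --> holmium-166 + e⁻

Dy-166

Conserve mass number: A = 166 + 0, so A = 166.
Conserve atomic number: Z = 67 − 1, so Z = 66.
Z = 66 is dysprosium, so the species is dysprosium-166.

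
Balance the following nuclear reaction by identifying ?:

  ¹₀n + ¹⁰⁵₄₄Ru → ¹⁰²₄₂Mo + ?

alpha particle

Conserve mass number: 1 + 105 = 102 + A, so A = 4.
Conserve atomic number: 0 + 44 = 42 + Z, so Z = 2.
A = 4 and Z = 2 is ⁴₂He — an alpha particle.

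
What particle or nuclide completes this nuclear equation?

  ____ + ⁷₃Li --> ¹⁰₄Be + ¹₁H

alpha particle

Conserve mass number: A + 7 = 10 + 1, so A = 4.
Conserve atomic number: Z + 3 = 4 + 1, so Z = 2.
A = 4 and Z = 2 is ⁴₂He — an alpha particle.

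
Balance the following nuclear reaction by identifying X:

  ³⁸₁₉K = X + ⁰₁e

Conserve mass number: 38 = A + 0, so A = 38.
Conserve atomic number: 19 = Z + 1, so Z = 18.
Z = 18 is argon, so the species is ³⁸₁₈Ar.

Ar-38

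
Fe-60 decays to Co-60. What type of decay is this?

ΔA = 60 − 60 = 0; ΔZ = 27 − 26 = +1.
A is unchanged and Z rises by 1 — a neutron has become a proton (β⁻ decay).

beta-minus decay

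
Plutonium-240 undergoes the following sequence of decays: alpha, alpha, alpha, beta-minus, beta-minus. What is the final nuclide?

Start: (A, Z) = (240, 94).
After α: (236, 92).
After α: (232, 90).
After α: (228, 88).
After β⁻: (228, 89).
After β⁻: (228, 90).
Z = 90 is thorium.

Th-228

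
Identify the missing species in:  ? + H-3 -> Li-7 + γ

alpha particle

Conserve mass number: A + 3 = 7 + 0, so A = 4.
Conserve atomic number: Z + 1 = 3 + 0, so Z = 2.
A = 4 and Z = 2 is He-4 — an alpha particle.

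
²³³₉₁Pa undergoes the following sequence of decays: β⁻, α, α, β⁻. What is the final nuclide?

Start: (A, Z) = (233, 91).
After β⁻: (233, 92).
After α: (229, 90).
After α: (225, 88).
After β⁻: (225, 89).
Z = 89 is actinium.

Ac-225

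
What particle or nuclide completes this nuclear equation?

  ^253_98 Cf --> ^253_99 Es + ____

Conserve mass number: 253 = 253 + A, so A = 0.
Conserve atomic number: 98 = 99 + Z, so Z = -1.
A = 0 and Z = -1 is ^0_-1 e — a beta-minus particle.

beta-minus particle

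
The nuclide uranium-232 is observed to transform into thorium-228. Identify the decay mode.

alpha decay

ΔA = 228 − 232 = -4; ΔZ = 90 − 92 = -2.
A drops by 4 and Z drops by 2 — the signature of alpha emission.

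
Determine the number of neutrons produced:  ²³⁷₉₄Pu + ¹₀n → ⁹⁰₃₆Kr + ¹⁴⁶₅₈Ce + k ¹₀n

2

Conserve mass number: 238 = 90 + 146 + k, so k = 238 − 236 = 2.
Check atomic number: 94 = 36 + 58 + 0 = 94. ✓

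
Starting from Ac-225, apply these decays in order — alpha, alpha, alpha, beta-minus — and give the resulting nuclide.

Po-213

Start: (A, Z) = (225, 89).
After α: (221, 87).
After α: (217, 85).
After α: (213, 83).
After β⁻: (213, 84).
Z = 84 is polonium.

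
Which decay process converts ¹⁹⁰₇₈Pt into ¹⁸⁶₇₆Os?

ΔA = 186 − 190 = -4; ΔZ = 76 − 78 = -2.
A drops by 4 and Z drops by 2 — the signature of alpha emission.

alpha decay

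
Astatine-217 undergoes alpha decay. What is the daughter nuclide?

Bi-213

Alpha decay: mass number changes by -4, atomic number by -2.
A: 217 − 4 = 213; Z: 85 − 2 = 83.
Z = 83 is bismuth, so the daughter is bismuth-213.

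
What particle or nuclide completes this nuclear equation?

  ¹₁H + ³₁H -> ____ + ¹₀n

He-3

Conserve mass number: 1 + 3 = A + 1, so A = 3.
Conserve atomic number: 1 + 1 = Z + 0, so Z = 2.
Z = 2 is helium, so the species is ³₂He.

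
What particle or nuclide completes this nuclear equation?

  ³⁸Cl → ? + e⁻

Ar-38

Conserve mass number: 38 = A + 0, so A = 38.
Conserve atomic number: 17 = Z − 1, so Z = 18.
Z = 18 is argon, so the species is ³⁸Ar.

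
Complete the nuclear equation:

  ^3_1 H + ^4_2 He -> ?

Li-7

Conserve mass number: 3 + 4 = A, so A = 7.
Conserve atomic number: 1 + 2 = Z, so Z = 3.
Z = 3 is lithium, so the species is ^7_3 Li.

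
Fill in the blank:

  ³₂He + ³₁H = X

Conserve mass number: 3 + 3 = A, so A = 6.
Conserve atomic number: 2 + 1 = Z, so Z = 3.
Z = 3 is lithium, so the species is ⁶₃Li.

Li-6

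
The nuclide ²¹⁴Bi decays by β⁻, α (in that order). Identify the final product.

Start: (A, Z) = (214, 83).
After β⁻: (214, 84).
After α: (210, 82).
Z = 82 is lead.

Pb-210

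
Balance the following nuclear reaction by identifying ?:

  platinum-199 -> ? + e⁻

Au-199

Conserve mass number: 199 = A + 0, so A = 199.
Conserve atomic number: 78 = Z − 1, so Z = 79.
Z = 79 is gold, so the species is gold-199.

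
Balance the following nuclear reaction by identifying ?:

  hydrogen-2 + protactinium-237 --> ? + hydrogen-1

Pa-238

Conserve mass number: 2 + 237 = A + 1, so A = 238.
Conserve atomic number: 1 + 91 = Z + 1, so Z = 91.
Z = 91 is protactinium, so the species is protactinium-238.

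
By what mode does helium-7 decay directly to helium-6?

neutron emission

ΔA = 6 − 7 = -1; ΔZ = 2 − 2 = +0.
A drops by 1 with Z unchanged — a neutron was emitted.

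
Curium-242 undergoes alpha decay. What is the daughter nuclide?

Pu-238

Alpha decay: mass number changes by -4, atomic number by -2.
A: 242 − 4 = 238; Z: 96 − 2 = 94.
Z = 94 is plutonium, so the daughter is plutonium-238.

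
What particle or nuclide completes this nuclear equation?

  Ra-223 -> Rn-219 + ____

alpha particle

Conserve mass number: 223 = 219 + A, so A = 4.
Conserve atomic number: 88 = 86 + Z, so Z = 2.
A = 4 and Z = 2 is He-4 — an alpha particle.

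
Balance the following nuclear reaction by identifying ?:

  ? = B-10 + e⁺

Conserve mass number: A = 10 + 0, so A = 10.
Conserve atomic number: Z = 5 + 1, so Z = 6.
Z = 6 is carbon, so the species is C-10.

C-10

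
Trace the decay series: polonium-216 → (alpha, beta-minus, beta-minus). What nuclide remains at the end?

Start: (A, Z) = (216, 84).
After α: (212, 82).
After β⁻: (212, 83).
After β⁻: (212, 84).
Z = 84 is polonium.

Po-212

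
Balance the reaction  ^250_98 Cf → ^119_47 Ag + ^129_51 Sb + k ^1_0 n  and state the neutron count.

2

Conserve mass number: 250 = 119 + 129 + k, so k = 250 − 248 = 2.
Check atomic number: 98 = 47 + 51 + 0 = 98. ✓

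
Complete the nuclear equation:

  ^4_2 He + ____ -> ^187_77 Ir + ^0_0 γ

Re-183

Conserve mass number: 4 + A = 187 + 0, so A = 183.
Conserve atomic number: 2 + Z = 77 + 0, so Z = 75.
Z = 75 is rhenium, so the species is ^183_75 Re.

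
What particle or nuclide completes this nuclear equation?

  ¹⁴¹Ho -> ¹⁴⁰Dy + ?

proton

Conserve mass number: 141 = 140 + A, so A = 1.
Conserve atomic number: 67 = 66 + Z, so Z = 1.
A = 1 and Z = 1 is ¹H — a proton.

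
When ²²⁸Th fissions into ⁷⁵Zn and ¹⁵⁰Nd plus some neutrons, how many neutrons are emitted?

Conserve mass number: 228 = 75 + 150 + k, so k = 228 − 225 = 3.
Check atomic number: 90 = 30 + 60 + 0 = 90. ✓

3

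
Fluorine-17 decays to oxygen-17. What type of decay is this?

ΔA = 17 − 17 = 0; ΔZ = 8 − 9 = -1.
A is unchanged and Z drops by 1 — a proton has become a neutron (β⁺ emission or electron capture).

beta-plus decay or electron capture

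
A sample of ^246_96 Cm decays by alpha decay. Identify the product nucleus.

Pu-242

Alpha decay: mass number changes by -4, atomic number by -2.
A: 246 − 4 = 242; Z: 96 − 2 = 94.
Z = 94 is plutonium, so the daughter is ^242_94 Pu.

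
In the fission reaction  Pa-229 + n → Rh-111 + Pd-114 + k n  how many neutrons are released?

5

Conserve mass number: 230 = 111 + 114 + k, so k = 230 − 225 = 5.
Check atomic number: 91 = 45 + 46 + 0 = 91. ✓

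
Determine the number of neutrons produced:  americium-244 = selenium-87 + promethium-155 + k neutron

2

Conserve mass number: 244 = 87 + 155 + k, so k = 244 − 242 = 2.
Check atomic number: 95 = 34 + 61 + 0 = 95. ✓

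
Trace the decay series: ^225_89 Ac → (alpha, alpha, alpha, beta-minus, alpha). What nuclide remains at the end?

Start: (A, Z) = (225, 89).
After α: (221, 87).
After α: (217, 85).
After α: (213, 83).
After β⁻: (213, 84).
After α: (209, 82).
Z = 82 is lead.

Pb-209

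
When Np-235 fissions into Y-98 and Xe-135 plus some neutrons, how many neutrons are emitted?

2

Conserve mass number: 235 = 98 + 135 + k, so k = 235 − 233 = 2.
Check atomic number: 93 = 39 + 54 + 0 = 93. ✓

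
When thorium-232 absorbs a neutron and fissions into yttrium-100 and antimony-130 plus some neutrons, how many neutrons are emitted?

Conserve mass number: 233 = 100 + 130 + k, so k = 233 − 230 = 3.
Check atomic number: 90 = 39 + 51 + 0 = 90. ✓

3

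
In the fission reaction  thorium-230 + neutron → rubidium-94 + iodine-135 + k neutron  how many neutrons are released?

Conserve mass number: 231 = 94 + 135 + k, so k = 231 − 229 = 2.
Check atomic number: 90 = 37 + 53 + 0 = 90. ✓

2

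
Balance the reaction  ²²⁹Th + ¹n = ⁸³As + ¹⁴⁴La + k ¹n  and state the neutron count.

3

Conserve mass number: 230 = 83 + 144 + k, so k = 230 − 227 = 3.
Check atomic number: 90 = 33 + 57 + 0 = 90. ✓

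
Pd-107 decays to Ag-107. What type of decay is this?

ΔA = 107 − 107 = 0; ΔZ = 47 − 46 = +1.
A is unchanged and Z rises by 1 — a neutron has become a proton (β⁻ decay).

beta-minus decay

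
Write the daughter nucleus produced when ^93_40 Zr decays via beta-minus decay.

Beta-minus decay: mass number changes by +0, atomic number by +1.
A: 93 = 93; Z: 40 + 1 = 41.
Z = 41 is niobium, so the daughter is ^93_41 Nb.

Nb-93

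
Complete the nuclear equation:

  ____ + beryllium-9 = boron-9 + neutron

Conserve mass number: A + 9 = 9 + 1, so A = 1.
Conserve atomic number: Z + 4 = 5 + 0, so Z = 1.
A = 1 and Z = 1 is hydrogen-1 — a proton.

proton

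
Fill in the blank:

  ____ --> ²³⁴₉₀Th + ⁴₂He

Conserve mass number: A = 234 + 4, so A = 238.
Conserve atomic number: Z = 90 + 2, so Z = 92.
Z = 92 is uranium, so the species is ²³⁸₉₂U.

U-238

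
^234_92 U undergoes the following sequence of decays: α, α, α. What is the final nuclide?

Start: (A, Z) = (234, 92).
After α: (230, 90).
After α: (226, 88).
After α: (222, 86).
Z = 86 is radon.

Rn-222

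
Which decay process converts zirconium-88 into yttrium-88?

ΔA = 88 − 88 = 0; ΔZ = 39 − 40 = -1.
A is unchanged and Z drops by 1 — a proton has become a neutron (β⁺ emission or electron capture).

beta-plus decay or electron capture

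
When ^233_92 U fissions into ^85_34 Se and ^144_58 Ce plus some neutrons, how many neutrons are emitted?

4

Conserve mass number: 233 = 85 + 144 + k, so k = 233 − 229 = 4.
Check atomic number: 92 = 34 + 58 + 0 = 92. ✓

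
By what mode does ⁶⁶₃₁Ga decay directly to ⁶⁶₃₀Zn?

beta-plus decay or electron capture

ΔA = 66 − 66 = 0; ΔZ = 30 − 31 = -1.
A is unchanged and Z drops by 1 — a proton has become a neutron (β⁺ emission or electron capture).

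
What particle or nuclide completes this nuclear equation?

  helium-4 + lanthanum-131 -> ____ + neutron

Conserve mass number: 4 + 131 = A + 1, so A = 134.
Conserve atomic number: 2 + 57 = Z + 0, so Z = 59.
Z = 59 is praseodymium, so the species is praseodymium-134.

Pr-134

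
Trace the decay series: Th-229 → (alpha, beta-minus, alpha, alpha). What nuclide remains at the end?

At-217

Start: (A, Z) = (229, 90).
After α: (225, 88).
After β⁻: (225, 89).
After α: (221, 87).
After α: (217, 85).
Z = 85 is astatine.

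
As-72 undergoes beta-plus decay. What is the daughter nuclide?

Beta-plus decay: mass number changes by +0, atomic number by -1.
A: 72 = 72; Z: 33 − 1 = 32.
Z = 32 is germanium, so the daughter is Ge-72.

Ge-72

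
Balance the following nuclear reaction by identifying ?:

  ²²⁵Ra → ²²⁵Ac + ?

Conserve mass number: 225 = 225 + A, so A = 0.
Conserve atomic number: 88 = 89 + Z, so Z = -1.
A = 0 and Z = -1 is e⁻ — a beta-minus particle.

beta-minus particle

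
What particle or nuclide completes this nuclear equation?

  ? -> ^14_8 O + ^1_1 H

Conserve mass number: A = 14 + 1, so A = 15.
Conserve atomic number: Z = 8 + 1, so Z = 9.
Z = 9 is fluorine, so the species is ^15_9 F.

F-15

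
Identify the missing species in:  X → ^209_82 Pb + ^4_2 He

Conserve mass number: A = 209 + 4, so A = 213.
Conserve atomic number: Z = 82 + 2, so Z = 84.
Z = 84 is polonium, so the species is ^213_84 Po.

Po-213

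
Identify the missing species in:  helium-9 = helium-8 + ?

neutron

Conserve mass number: 9 = 8 + A, so A = 1.
Conserve atomic number: 2 = 2 + Z, so Z = 0.
A = 1 and Z = 0 is neutron — a neutron.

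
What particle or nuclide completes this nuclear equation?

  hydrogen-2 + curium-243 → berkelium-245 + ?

gamma ray

Conserve mass number: 2 + 243 = 245 + A, so A = 0.
Conserve atomic number: 1 + 96 = 97 + Z, so Z = 0.
A = 0 and Z = 0 is γ — a gamma ray.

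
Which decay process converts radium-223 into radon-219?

ΔA = 219 − 223 = -4; ΔZ = 86 − 88 = -2.
A drops by 4 and Z drops by 2 — the signature of alpha emission.

alpha decay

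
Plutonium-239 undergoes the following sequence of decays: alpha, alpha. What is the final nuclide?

Th-231

Start: (A, Z) = (239, 94).
After α: (235, 92).
After α: (231, 90).
Z = 90 is thorium.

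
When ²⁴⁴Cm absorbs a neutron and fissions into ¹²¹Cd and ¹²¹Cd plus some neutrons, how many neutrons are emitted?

Conserve mass number: 245 = 121 + 121 + k, so k = 245 − 242 = 3.
Check atomic number: 96 = 48 + 48 + 0 = 96. ✓

3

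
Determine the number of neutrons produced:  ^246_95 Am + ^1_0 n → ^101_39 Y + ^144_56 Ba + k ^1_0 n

2

Conserve mass number: 247 = 101 + 144 + k, so k = 247 − 245 = 2.
Check atomic number: 95 = 39 + 56 + 0 = 95. ✓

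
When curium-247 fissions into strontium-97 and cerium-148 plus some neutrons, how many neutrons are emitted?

Conserve mass number: 247 = 97 + 148 + k, so k = 247 − 245 = 2.
Check atomic number: 96 = 38 + 58 + 0 = 96. ✓

2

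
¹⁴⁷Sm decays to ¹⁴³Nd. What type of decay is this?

ΔA = 143 − 147 = -4; ΔZ = 60 − 62 = -2.
A drops by 4 and Z drops by 2 — the signature of alpha emission.

alpha decay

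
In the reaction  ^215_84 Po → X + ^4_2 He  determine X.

Pb-211

Conserve mass number: 215 = A + 4, so A = 211.
Conserve atomic number: 84 = Z + 2, so Z = 82.
Z = 82 is lead, so the species is ^211_82 Pb.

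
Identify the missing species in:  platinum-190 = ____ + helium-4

Conserve mass number: 190 = A + 4, so A = 186.
Conserve atomic number: 78 = Z + 2, so Z = 76.
Z = 76 is osmium, so the species is osmium-186.

Os-186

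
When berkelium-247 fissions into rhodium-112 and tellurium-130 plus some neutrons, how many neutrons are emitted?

5

Conserve mass number: 247 = 112 + 130 + k, so k = 247 − 242 = 5.
Check atomic number: 97 = 45 + 52 + 0 = 97. ✓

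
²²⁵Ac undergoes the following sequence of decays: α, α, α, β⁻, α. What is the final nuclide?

Pb-209

Start: (A, Z) = (225, 89).
After α: (221, 87).
After α: (217, 85).
After α: (213, 83).
After β⁻: (213, 84).
After α: (209, 82).
Z = 82 is lead.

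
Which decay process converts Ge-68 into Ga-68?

beta-plus decay or electron capture

ΔA = 68 − 68 = 0; ΔZ = 31 − 32 = -1.
A is unchanged and Z drops by 1 — a proton has become a neutron (β⁺ emission or electron capture).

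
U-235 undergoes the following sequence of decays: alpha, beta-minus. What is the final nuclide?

Pa-231

Start: (A, Z) = (235, 92).
After α: (231, 90).
After β⁻: (231, 91).
Z = 91 is protactinium.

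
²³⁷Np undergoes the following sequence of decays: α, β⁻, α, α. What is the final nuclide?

Start: (A, Z) = (237, 93).
After α: (233, 91).
After β⁻: (233, 92).
After α: (229, 90).
After α: (225, 88).
Z = 88 is radium.

Ra-225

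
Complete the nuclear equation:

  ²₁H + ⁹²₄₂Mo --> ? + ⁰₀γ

Conserve mass number: 2 + 92 = A + 0, so A = 94.
Conserve atomic number: 1 + 42 = Z + 0, so Z = 43.
Z = 43 is technetium, so the species is ⁹⁴₄₃Tc.

Tc-94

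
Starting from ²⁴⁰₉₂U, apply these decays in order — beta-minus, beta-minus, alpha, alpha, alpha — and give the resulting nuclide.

Start: (A, Z) = (240, 92).
After β⁻: (240, 93).
After β⁻: (240, 94).
After α: (236, 92).
After α: (232, 90).
After α: (228, 88).
Z = 88 is radium.

Ra-228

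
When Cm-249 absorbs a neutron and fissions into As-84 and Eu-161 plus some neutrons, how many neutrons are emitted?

Conserve mass number: 250 = 84 + 161 + k, so k = 250 − 245 = 5.
Check atomic number: 96 = 33 + 63 + 0 = 96. ✓

5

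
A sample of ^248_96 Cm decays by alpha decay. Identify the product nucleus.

Pu-244

Alpha decay: mass number changes by -4, atomic number by -2.
A: 248 − 4 = 244; Z: 96 − 2 = 94.
Z = 94 is plutonium, so the daughter is ^244_94 Pu.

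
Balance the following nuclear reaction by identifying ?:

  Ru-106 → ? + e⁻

Conserve mass number: 106 = A + 0, so A = 106.
Conserve atomic number: 44 = Z − 1, so Z = 45.
Z = 45 is rhodium, so the species is Rh-106.

Rh-106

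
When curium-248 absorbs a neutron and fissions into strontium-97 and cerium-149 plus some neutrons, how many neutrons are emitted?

3

Conserve mass number: 249 = 97 + 149 + k, so k = 249 − 246 = 3.
Check atomic number: 96 = 38 + 58 + 0 = 96. ✓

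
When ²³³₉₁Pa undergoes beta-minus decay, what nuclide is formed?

U-233

Beta-minus decay: mass number changes by +0, atomic number by +1.
A: 233 = 233; Z: 91 + 1 = 92.
Z = 92 is uranium, so the daughter is ²³³₉₂U.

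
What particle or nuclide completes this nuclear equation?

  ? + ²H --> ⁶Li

Conserve mass number: A + 2 = 6, so A = 4.
Conserve atomic number: Z + 1 = 3, so Z = 2.
A = 4 and Z = 2 is ⁴He — an alpha particle.

alpha particle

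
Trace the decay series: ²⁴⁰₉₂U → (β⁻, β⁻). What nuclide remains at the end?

Pu-240

Start: (A, Z) = (240, 92).
After β⁻: (240, 93).
After β⁻: (240, 94).
Z = 94 is plutonium.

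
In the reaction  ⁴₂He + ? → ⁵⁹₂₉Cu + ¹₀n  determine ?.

Co-56

Conserve mass number: 4 + A = 59 + 1, so A = 56.
Conserve atomic number: 2 + Z = 29 + 0, so Z = 27.
Z = 27 is cobalt, so the species is ⁵⁶₂₇Co.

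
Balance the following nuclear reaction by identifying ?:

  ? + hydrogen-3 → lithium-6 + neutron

Conserve mass number: A + 3 = 6 + 1, so A = 4.
Conserve atomic number: Z + 1 = 3 + 0, so Z = 2.
A = 4 and Z = 2 is helium-4 — an alpha particle.

alpha particle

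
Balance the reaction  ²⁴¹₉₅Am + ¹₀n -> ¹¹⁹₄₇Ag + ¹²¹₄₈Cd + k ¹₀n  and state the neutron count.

2

Conserve mass number: 242 = 119 + 121 + k, so k = 242 − 240 = 2.
Check atomic number: 95 = 47 + 48 + 0 = 95. ✓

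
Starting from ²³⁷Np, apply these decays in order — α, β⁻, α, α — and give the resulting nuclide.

Start: (A, Z) = (237, 93).
After α: (233, 91).
After β⁻: (233, 92).
After α: (229, 90).
After α: (225, 88).
Z = 88 is radium.

Ra-225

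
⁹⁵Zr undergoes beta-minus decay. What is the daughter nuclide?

Beta-minus decay: mass number changes by +0, atomic number by +1.
A: 95 = 95; Z: 40 + 1 = 41.
Z = 41 is niobium, so the daughter is ⁹⁵Nb.

Nb-95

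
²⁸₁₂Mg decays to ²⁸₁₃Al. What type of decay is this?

beta-minus decay

ΔA = 28 − 28 = 0; ΔZ = 13 − 12 = +1.
A is unchanged and Z rises by 1 — a neutron has become a proton (β⁻ decay).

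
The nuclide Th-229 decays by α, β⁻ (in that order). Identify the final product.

Ac-225

Start: (A, Z) = (229, 90).
After α: (225, 88).
After β⁻: (225, 89).
Z = 89 is actinium.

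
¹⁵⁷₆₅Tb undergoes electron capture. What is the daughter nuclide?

Gd-157

Electron capture: mass number changes by +0, atomic number by -1.
A: 157 = 157; Z: 65 − 1 = 64.
Z = 64 is gadolinium, so the daughter is ¹⁵⁷₆₄Gd.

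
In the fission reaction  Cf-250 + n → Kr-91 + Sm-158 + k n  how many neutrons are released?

2

Conserve mass number: 251 = 91 + 158 + k, so k = 251 − 249 = 2.
Check atomic number: 98 = 36 + 62 + 0 = 98. ✓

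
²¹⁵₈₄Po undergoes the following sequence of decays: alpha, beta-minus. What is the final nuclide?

Start: (A, Z) = (215, 84).
After α: (211, 82).
After β⁻: (211, 83).
Z = 83 is bismuth.

Bi-211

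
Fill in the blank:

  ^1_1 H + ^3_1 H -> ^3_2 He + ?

Conserve mass number: 1 + 3 = 3 + A, so A = 1.
Conserve atomic number: 1 + 1 = 2 + Z, so Z = 0.
A = 1 and Z = 0 is ^1_0 n — a neutron.

neutron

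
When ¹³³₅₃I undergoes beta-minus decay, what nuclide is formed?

Beta-minus decay: mass number changes by +0, atomic number by +1.
A: 133 = 133; Z: 53 + 1 = 54.
Z = 54 is xenon, so the daughter is ¹³³₅₄Xe.

Xe-133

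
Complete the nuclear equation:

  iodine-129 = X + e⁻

Xe-129

Conserve mass number: 129 = A + 0, so A = 129.
Conserve atomic number: 53 = Z − 1, so Z = 54.
Z = 54 is xenon, so the species is xenon-129.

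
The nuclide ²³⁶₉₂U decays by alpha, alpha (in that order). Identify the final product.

Start: (A, Z) = (236, 92).
After α: (232, 90).
After α: (228, 88).
Z = 88 is radium.

Ra-228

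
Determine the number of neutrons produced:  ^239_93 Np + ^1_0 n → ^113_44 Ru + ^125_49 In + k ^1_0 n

2

Conserve mass number: 240 = 113 + 125 + k, so k = 240 − 238 = 2.
Check atomic number: 93 = 44 + 49 + 0 = 93. ✓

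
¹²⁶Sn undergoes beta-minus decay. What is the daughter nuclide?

Sb-126

Beta-minus decay: mass number changes by +0, atomic number by +1.
A: 126 = 126; Z: 50 + 1 = 51.
Z = 51 is antimony, so the daughter is ¹²⁶Sb.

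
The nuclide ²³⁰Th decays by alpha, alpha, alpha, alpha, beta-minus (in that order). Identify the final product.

Start: (A, Z) = (230, 90).
After α: (226, 88).
After α: (222, 86).
After α: (218, 84).
After α: (214, 82).
After β⁻: (214, 83).
Z = 83 is bismuth.

Bi-214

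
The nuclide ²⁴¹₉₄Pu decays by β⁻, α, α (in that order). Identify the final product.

Pa-233

Start: (A, Z) = (241, 94).
After β⁻: (241, 95).
After α: (237, 93).
After α: (233, 91).
Z = 91 is protactinium.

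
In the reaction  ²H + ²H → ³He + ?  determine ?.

Conserve mass number: 2 + 2 = 3 + A, so A = 1.
Conserve atomic number: 1 + 1 = 2 + Z, so Z = 0.
A = 1 and Z = 0 is ¹n — a neutron.

neutron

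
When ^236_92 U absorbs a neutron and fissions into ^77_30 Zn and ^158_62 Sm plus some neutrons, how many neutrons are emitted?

Conserve mass number: 237 = 77 + 158 + k, so k = 237 − 235 = 2.
Check atomic number: 92 = 30 + 62 + 0 = 92. ✓

2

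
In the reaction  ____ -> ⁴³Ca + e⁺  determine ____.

Sc-43

Conserve mass number: A = 43 + 0, so A = 43.
Conserve atomic number: Z = 20 + 1, so Z = 21.
Z = 21 is scandium, so the species is ⁴³Sc.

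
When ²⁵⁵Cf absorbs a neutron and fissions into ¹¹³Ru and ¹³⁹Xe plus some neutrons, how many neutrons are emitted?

Conserve mass number: 256 = 113 + 139 + k, so k = 256 − 252 = 4.
Check atomic number: 98 = 44 + 54 + 0 = 98. ✓

4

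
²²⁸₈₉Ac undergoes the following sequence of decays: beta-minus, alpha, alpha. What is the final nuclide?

Rn-220

Start: (A, Z) = (228, 89).
After β⁻: (228, 90).
After α: (224, 88).
After α: (220, 86).
Z = 86 is radon.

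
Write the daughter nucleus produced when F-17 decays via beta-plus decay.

O-17

Beta-plus decay: mass number changes by +0, atomic number by -1.
A: 17 = 17; Z: 9 − 1 = 8.
Z = 8 is oxygen, so the daughter is O-17.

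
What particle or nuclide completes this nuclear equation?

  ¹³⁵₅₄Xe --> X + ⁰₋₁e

Cs-135

Conserve mass number: 135 = A + 0, so A = 135.
Conserve atomic number: 54 = Z − 1, so Z = 55.
Z = 55 is caesium, so the species is ¹³⁵₅₅Cs.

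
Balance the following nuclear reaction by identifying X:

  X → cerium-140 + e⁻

La-140

Conserve mass number: A = 140 + 0, so A = 140.
Conserve atomic number: Z = 58 − 1, so Z = 57.
Z = 57 is lanthanum, so the species is lanthanum-140.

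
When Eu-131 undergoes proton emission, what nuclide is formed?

Sm-130

Proton emission: mass number changes by -1, atomic number by -1.
A: 131 − 1 = 130; Z: 63 − 1 = 62.
Z = 62 is samarium, so the daughter is Sm-130.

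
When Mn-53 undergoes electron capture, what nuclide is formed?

Cr-53

Electron capture: mass number changes by +0, atomic number by -1.
A: 53 = 53; Z: 25 − 1 = 24.
Z = 24 is chromium, so the daughter is Cr-53.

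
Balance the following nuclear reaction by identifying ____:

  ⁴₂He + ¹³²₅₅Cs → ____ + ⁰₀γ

Conserve mass number: 4 + 132 = A + 0, so A = 136.
Conserve atomic number: 2 + 55 = Z + 0, so Z = 57.
Z = 57 is lanthanum, so the species is ¹³⁶₅₇La.

La-136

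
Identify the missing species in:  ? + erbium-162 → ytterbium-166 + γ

Conserve mass number: A + 162 = 166 + 0, so A = 4.
Conserve atomic number: Z + 68 = 70 + 0, so Z = 2.
A = 4 and Z = 2 is helium-4 — an alpha particle.

alpha particle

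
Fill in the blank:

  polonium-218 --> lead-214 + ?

alpha particle

Conserve mass number: 218 = 214 + A, so A = 4.
Conserve atomic number: 84 = 82 + Z, so Z = 2.
A = 4 and Z = 2 is helium-4 — an alpha particle.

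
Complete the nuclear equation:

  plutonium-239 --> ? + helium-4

Conserve mass number: 239 = A + 4, so A = 235.
Conserve atomic number: 94 = Z + 2, so Z = 92.
Z = 92 is uranium, so the species is uranium-235.

U-235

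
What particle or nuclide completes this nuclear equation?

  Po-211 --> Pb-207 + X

alpha particle

Conserve mass number: 211 = 207 + A, so A = 4.
Conserve atomic number: 84 = 82 + Z, so Z = 2.
A = 4 and Z = 2 is He-4 — an alpha particle.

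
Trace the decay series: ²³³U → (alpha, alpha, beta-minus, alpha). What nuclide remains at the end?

Start: (A, Z) = (233, 92).
After α: (229, 90).
After α: (225, 88).
After β⁻: (225, 89).
After α: (221, 87).
Z = 87 is francium.

Fr-221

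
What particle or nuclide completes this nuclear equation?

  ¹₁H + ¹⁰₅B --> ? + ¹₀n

Conserve mass number: 1 + 10 = A + 1, so A = 10.
Conserve atomic number: 1 + 5 = Z + 0, so Z = 6.
Z = 6 is carbon, so the species is ¹⁰₆C.

C-10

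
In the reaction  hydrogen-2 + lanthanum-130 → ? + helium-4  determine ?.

Ba-128

Conserve mass number: 2 + 130 = A + 4, so A = 128.
Conserve atomic number: 1 + 57 = Z + 2, so Z = 56.
Z = 56 is barium, so the species is barium-128.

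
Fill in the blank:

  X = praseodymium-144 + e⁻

Conserve mass number: A = 144 + 0, so A = 144.
Conserve atomic number: Z = 59 − 1, so Z = 58.
Z = 58 is cerium, so the species is cerium-144.

Ce-144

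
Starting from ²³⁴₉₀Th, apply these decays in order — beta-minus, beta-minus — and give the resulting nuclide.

Start: (A, Z) = (234, 90).
After β⁻: (234, 91).
After β⁻: (234, 92).
Z = 92 is uranium.

U-234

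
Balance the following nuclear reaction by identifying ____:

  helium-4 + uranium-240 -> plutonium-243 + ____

neutron

Conserve mass number: 4 + 240 = 243 + A, so A = 1.
Conserve atomic number: 2 + 92 = 94 + Z, so Z = 0.
A = 1 and Z = 0 is neutron — a neutron.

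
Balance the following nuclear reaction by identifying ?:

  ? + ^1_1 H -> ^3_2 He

deuteron

Conserve mass number: A + 1 = 3, so A = 2.
Conserve atomic number: Z + 1 = 2, so Z = 1.
A = 2 and Z = 1 is ^2_1 H — a deuteron.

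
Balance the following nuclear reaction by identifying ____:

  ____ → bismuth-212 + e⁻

Pb-212

Conserve mass number: A = 212 + 0, so A = 212.
Conserve atomic number: Z = 83 − 1, so Z = 82.
Z = 82 is lead, so the species is lead-212.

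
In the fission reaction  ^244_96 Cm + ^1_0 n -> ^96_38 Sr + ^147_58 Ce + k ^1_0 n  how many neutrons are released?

Conserve mass number: 245 = 96 + 147 + k, so k = 245 − 243 = 2.
Check atomic number: 96 = 38 + 58 + 0 = 96. ✓

2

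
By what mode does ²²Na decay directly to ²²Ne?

ΔA = 22 − 22 = 0; ΔZ = 10 − 11 = -1.
A is unchanged and Z drops by 1 — a proton has become a neutron (β⁺ emission or electron capture).

beta-plus decay or electron capture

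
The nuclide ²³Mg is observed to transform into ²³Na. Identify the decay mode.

ΔA = 23 − 23 = 0; ΔZ = 11 − 12 = -1.
A is unchanged and Z drops by 1 — a proton has become a neutron (β⁺ emission or electron capture).

beta-plus decay or electron capture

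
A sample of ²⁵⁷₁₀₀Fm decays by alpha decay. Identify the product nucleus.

Cf-253

Alpha decay: mass number changes by -4, atomic number by -2.
A: 257 − 4 = 253; Z: 100 − 2 = 98.
Z = 98 is californium, so the daughter is ²⁵³₉₈Cf.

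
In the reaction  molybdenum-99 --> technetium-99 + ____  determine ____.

Conserve mass number: 99 = 99 + A, so A = 0.
Conserve atomic number: 42 = 43 + Z, so Z = -1.
A = 0 and Z = -1 is e⁻ — a beta-minus particle.

beta-minus particle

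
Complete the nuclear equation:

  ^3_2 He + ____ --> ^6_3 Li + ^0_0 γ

Conserve mass number: 3 + A = 6 + 0, so A = 3.
Conserve atomic number: 2 + Z = 3 + 0, so Z = 1.
A = 3 and Z = 1 is ^3_1 H — a triton.

triton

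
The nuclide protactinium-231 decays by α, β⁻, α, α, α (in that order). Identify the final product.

Start: (A, Z) = (231, 91).
After α: (227, 89).
After β⁻: (227, 90).
After α: (223, 88).
After α: (219, 86).
After α: (215, 84).
Z = 84 is polonium.

Po-215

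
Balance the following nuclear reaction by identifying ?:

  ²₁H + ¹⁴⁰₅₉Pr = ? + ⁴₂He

Ce-138

Conserve mass number: 2 + 140 = A + 4, so A = 138.
Conserve atomic number: 1 + 59 = Z + 2, so Z = 58.
Z = 58 is cerium, so the species is ¹³⁸₅₈Ce.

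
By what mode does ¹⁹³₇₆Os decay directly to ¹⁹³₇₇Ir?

beta-minus decay

ΔA = 193 − 193 = 0; ΔZ = 77 − 76 = +1.
A is unchanged and Z rises by 1 — a neutron has become a proton (β⁻ decay).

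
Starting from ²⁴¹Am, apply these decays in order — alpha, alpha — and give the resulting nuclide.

Start: (A, Z) = (241, 95).
After α: (237, 93).
After α: (233, 91).
Z = 91 is protactinium.

Pa-233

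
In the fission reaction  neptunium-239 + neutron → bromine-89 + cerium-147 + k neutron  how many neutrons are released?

Conserve mass number: 240 = 89 + 147 + k, so k = 240 − 236 = 4.
Check atomic number: 93 = 35 + 58 + 0 = 93. ✓

4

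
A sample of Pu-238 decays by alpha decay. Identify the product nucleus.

Alpha decay: mass number changes by -4, atomic number by -2.
A: 238 − 4 = 234; Z: 94 − 2 = 92.
Z = 92 is uranium, so the daughter is U-234.

U-234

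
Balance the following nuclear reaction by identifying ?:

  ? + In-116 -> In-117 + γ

neutron

Conserve mass number: A + 116 = 117 + 0, so A = 1.
Conserve atomic number: Z + 49 = 49 + 0, so Z = 0.
A = 1 and Z = 0 is n — a neutron.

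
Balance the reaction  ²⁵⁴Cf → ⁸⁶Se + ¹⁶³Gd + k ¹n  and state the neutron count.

5

Conserve mass number: 254 = 86 + 163 + k, so k = 254 − 249 = 5.
Check atomic number: 98 = 34 + 64 + 0 = 98. ✓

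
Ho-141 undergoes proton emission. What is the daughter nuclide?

Dy-140

Proton emission: mass number changes by -1, atomic number by -1.
A: 141 − 1 = 140; Z: 67 − 1 = 66.
Z = 66 is dysprosium, so the daughter is Dy-140.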